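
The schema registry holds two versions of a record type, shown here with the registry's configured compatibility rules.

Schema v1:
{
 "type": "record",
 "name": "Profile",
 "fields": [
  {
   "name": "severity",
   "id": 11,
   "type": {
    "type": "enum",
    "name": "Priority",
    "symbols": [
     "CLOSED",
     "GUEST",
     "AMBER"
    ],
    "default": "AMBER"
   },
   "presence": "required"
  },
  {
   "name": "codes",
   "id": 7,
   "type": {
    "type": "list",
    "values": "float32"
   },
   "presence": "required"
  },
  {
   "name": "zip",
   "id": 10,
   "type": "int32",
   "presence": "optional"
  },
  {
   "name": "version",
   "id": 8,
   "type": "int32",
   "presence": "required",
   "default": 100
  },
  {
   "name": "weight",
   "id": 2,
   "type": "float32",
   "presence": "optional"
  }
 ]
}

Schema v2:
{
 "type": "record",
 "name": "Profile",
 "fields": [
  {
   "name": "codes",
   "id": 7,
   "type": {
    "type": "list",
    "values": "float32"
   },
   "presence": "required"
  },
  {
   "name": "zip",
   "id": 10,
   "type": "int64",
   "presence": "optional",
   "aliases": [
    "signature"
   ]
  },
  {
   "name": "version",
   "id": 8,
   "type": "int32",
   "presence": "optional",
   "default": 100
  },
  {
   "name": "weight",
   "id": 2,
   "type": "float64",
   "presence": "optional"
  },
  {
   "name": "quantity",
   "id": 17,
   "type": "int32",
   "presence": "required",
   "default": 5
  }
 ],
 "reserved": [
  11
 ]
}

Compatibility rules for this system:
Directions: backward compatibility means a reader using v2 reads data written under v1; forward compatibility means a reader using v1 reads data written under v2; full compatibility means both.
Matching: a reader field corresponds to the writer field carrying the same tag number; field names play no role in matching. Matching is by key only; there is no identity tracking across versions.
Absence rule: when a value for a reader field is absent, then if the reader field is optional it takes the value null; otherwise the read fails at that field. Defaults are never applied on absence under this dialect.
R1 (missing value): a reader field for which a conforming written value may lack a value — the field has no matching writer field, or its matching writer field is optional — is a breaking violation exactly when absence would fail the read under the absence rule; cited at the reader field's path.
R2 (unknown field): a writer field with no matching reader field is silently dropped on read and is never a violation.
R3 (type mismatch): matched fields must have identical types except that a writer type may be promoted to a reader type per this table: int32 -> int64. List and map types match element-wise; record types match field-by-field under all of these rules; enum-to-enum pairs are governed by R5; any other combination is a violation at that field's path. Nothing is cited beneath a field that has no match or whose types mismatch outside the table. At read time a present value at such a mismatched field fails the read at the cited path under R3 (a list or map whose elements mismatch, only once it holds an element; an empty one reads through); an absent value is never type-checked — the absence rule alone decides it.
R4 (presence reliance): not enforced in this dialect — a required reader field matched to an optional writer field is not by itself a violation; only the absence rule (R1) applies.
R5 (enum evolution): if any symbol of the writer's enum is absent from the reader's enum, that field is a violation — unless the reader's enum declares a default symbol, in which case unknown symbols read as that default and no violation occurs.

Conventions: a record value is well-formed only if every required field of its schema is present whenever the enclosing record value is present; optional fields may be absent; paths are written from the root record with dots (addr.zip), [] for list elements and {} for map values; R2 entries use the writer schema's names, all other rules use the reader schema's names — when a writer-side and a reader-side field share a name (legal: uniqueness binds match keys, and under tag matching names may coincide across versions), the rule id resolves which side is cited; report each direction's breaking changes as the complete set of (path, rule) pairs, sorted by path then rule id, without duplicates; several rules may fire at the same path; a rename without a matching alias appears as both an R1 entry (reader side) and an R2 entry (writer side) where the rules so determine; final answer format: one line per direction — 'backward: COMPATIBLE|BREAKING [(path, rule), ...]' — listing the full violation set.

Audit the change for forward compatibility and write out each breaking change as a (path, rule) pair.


arrows below run writer -> reader for Profile
forward pass over Profile, reader schema v1, writer schema v2:
  no writer field matches reader severity
  codes: paired with writer codes (list<float32> -> list<float32>; writer required)
  zip: paired with writer zip (int64 -> int32; writer optional)
  version: paired with writer version (int32 -> int32; writer optional)
  weight: paired with writer weight (float64 -> float32; writer optional)
  quantity (writer side), unknown to reader
  violation R1 at severity
  violation R1 at version
  violation R3 at weight
  violation R3 at zip
  => forward: BREAKING (4)
diffs on Profile not affecting the asked answer:
  added field quantity to record Profile: required int32, tag 17, default 5 (in v2 it sits last) -> matters only for Profile's backward compatibility — outside the asked direction

forward: BREAKING [(severity, R1), (version, R1), (weight, R3), (zip, R3)]


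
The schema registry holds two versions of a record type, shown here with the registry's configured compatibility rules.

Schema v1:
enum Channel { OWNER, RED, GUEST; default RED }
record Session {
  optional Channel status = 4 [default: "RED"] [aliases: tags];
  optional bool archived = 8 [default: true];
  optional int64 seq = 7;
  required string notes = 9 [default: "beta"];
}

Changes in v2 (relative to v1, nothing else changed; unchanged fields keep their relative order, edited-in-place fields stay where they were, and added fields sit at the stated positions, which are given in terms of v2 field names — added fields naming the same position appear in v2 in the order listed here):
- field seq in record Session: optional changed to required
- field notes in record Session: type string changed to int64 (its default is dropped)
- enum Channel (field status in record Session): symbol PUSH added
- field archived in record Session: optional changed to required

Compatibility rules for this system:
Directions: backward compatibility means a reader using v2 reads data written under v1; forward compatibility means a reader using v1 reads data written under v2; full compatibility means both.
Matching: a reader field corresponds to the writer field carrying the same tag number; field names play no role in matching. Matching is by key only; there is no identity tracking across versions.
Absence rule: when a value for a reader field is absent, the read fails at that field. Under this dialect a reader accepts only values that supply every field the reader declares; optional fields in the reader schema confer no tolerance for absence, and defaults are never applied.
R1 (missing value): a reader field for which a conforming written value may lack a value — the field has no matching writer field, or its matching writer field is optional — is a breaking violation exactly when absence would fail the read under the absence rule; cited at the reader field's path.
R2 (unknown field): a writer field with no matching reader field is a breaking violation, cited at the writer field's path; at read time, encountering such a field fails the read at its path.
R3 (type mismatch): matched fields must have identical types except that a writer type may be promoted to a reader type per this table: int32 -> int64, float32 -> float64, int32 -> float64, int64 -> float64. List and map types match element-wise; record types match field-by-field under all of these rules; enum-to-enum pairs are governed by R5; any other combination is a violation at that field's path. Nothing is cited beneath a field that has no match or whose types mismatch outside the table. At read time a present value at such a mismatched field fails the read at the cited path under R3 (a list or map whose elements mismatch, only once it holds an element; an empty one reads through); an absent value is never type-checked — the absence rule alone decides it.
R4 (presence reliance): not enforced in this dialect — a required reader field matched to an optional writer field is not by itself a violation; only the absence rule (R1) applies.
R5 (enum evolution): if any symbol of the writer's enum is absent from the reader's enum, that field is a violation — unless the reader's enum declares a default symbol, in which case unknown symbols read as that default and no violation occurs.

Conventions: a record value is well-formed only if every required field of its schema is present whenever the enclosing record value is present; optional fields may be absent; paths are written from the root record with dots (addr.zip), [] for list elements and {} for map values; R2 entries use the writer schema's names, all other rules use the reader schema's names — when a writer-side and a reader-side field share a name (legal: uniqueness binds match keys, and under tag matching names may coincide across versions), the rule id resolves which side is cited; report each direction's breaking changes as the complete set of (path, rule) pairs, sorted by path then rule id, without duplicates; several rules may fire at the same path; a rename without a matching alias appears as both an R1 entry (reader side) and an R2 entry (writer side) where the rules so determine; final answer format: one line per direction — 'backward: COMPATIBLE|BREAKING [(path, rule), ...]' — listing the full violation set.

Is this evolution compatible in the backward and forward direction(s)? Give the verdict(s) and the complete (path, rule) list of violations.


backward: BREAKING [(archived, R1), (notes, R3), (seq, R1), (status, R1)]; forward: BREAKING [(notes, R3), (status, R1)]

each type pair in Session: writer, then reader
checking backward for Session: reader v2 against writer v1:
  status: Channel -> Channel, writer optional; from status
  archived: bool -> bool, writer optional; from archived
  seq: int64 -> int64, writer optional; from seq
  notes: string -> int64, writer required; from notes
  rule R1 violated at archived
  rule R3 violated at notes
  rule R1 violated at seq
  rule R1 violated at status
  => 4 violation(s): backward is BREAKING for Session
checking forward for Session: reader v1 against writer v2:
  status: Channel -> Channel, writer optional; from status
  archived: bool -> bool, writer required; from archived
  seq: int64 -> int64, writer required; from seq
  notes: int64 -> string, writer required; from notes
  rule R3 violated at notes
  rule R1 violated at status
  => 2 violation(s): forward is BREAKING for Session


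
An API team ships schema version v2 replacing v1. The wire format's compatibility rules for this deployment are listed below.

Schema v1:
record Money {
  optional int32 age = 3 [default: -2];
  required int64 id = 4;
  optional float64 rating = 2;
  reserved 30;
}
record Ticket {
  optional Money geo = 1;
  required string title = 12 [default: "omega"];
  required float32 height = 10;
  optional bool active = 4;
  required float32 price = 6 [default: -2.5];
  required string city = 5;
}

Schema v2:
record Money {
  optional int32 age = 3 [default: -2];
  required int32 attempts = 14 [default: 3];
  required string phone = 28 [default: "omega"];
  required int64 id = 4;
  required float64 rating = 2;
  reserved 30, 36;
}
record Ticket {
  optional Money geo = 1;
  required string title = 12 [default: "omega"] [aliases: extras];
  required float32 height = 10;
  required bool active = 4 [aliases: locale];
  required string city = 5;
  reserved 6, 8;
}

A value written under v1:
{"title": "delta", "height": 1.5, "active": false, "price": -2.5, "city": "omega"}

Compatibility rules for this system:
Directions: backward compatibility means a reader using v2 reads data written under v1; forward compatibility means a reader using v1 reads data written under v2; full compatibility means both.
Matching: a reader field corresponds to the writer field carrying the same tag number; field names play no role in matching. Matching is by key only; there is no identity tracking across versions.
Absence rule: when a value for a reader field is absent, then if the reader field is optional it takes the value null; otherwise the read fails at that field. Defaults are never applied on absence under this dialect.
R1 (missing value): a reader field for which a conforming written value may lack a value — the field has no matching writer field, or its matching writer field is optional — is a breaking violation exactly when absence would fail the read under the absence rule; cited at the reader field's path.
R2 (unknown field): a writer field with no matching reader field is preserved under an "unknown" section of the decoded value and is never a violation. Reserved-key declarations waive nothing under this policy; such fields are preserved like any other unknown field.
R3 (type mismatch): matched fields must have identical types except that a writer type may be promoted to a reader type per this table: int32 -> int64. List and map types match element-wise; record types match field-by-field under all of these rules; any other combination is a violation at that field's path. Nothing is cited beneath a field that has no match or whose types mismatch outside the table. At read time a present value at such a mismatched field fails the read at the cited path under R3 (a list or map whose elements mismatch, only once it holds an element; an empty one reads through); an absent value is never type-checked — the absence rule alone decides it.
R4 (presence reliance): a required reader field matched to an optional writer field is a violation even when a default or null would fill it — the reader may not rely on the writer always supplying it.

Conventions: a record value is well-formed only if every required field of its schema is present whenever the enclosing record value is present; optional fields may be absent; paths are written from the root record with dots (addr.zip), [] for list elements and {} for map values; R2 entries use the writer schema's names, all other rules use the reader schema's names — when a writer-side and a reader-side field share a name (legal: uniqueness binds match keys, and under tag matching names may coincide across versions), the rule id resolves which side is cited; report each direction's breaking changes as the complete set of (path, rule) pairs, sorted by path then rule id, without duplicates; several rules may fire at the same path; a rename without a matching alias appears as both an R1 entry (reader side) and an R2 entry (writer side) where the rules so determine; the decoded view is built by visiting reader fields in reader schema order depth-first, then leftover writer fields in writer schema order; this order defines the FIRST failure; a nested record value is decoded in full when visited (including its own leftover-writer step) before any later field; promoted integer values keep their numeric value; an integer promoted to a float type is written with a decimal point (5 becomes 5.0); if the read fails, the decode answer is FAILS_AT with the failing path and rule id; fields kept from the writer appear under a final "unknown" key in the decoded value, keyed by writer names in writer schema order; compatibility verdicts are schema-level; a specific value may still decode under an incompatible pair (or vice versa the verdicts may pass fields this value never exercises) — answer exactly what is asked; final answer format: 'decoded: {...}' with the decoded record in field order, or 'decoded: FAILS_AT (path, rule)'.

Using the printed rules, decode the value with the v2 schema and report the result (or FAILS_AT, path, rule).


arrows below run writer -> reader for Ticket
migrating the Ticket value to v2:
  geo := null (not supplied -> null)
  title := "delta"
  height := 1.5
  active := false
  city := "omega"
  writer price: kept under "unknown"
  => decoded: {"geo": null, "title": "delta", "height": 1.5, "active": false, "city": "omega", "unknown": {"price": -2.5}}
ruling out the remaining Ticket differences:
  added field phone to record Money: required string, tag 28, default "omega" (in v2 it sits immediately before id) -> matters for Ticket compatibility verdicts, not for this value's decode
  field active in record Ticket: optional changed to required -> matters for Ticket compatibility verdicts, not for this value's decode
  field rating in record Money: optional changed to required -> matters for Ticket compatibility verdicts, not for this value's decode
  added field attempts to record Money: required int32, tag 14, default 3 (in v2 it sits immediately before id) -> matters for Ticket compatibility verdicts, not for this value's decode

decoded: {"geo": null, "title": "delta", "height": 1.5, "active": false, "city": "omega", "unknown": {"price": -2.5}}


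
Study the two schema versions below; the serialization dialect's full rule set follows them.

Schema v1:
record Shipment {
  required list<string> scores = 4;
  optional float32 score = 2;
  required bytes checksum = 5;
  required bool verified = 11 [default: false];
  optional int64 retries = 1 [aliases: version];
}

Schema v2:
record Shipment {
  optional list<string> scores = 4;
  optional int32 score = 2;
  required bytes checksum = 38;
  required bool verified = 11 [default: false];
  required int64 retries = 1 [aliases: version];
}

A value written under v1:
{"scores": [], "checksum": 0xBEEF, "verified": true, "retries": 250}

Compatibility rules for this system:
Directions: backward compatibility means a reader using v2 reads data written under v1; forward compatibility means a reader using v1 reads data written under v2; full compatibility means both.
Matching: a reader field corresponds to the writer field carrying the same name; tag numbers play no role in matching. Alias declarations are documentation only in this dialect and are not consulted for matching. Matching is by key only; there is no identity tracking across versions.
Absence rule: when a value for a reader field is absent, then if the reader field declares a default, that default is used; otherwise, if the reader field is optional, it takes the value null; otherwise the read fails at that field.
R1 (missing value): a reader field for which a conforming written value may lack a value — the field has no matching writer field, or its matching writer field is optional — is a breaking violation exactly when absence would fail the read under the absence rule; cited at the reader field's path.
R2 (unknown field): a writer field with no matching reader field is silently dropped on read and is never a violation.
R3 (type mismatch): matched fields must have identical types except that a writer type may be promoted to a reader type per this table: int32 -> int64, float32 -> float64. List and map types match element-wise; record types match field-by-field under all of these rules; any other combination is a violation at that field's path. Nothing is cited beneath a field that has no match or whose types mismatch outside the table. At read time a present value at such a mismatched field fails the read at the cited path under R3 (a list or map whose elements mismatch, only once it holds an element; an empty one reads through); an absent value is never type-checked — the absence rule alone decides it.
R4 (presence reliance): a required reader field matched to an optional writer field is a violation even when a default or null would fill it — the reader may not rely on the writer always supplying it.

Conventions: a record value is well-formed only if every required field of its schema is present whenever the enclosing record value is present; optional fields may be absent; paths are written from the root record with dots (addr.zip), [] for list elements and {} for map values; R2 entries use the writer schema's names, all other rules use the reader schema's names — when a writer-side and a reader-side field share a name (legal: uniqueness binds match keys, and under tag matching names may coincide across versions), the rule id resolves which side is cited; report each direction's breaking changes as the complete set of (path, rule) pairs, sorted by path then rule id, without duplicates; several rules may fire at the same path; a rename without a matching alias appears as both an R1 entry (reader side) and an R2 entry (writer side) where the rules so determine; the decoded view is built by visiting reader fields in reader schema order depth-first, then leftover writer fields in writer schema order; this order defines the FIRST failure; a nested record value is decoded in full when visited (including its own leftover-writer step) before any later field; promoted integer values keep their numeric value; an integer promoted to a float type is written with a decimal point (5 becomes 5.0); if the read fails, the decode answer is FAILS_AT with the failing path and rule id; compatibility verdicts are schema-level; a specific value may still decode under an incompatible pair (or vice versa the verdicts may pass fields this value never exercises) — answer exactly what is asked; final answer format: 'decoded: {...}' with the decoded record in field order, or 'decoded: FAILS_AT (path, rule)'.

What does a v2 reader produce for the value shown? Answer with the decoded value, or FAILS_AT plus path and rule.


decoded: {"scores": [], "score": null, "checksum": 0xBEEF, "verified": true, "retries": 250}

arrows below run writer -> reader for Shipment
decoding the Shipment value with the v2 reader:
  scores := []
  score := null (not supplied -> null)
  checksum := 0xBEEF
  verified := true
  retries := 250
  => decoded: {"scores": [], "score": null, "checksum": 0xBEEF, "verified": true, "retries": 250}
ruling out the remaining Shipment differences:
  field checksum in record Shipment: tag 5 changed to 38 -> no rule fires on it and the decoded Shipment view is identical with or without it
  field retries in record Shipment: optional changed to required -> a verdict-level change on Shipment — the shown value reads the same
  field score in record Shipment: type float32 changed to int32 -> a verdict-level change on Shipment — the shown value reads the same
  field scores in record Shipment: required changed to optional -> a verdict-level change on Shipment — the shown value reads the same


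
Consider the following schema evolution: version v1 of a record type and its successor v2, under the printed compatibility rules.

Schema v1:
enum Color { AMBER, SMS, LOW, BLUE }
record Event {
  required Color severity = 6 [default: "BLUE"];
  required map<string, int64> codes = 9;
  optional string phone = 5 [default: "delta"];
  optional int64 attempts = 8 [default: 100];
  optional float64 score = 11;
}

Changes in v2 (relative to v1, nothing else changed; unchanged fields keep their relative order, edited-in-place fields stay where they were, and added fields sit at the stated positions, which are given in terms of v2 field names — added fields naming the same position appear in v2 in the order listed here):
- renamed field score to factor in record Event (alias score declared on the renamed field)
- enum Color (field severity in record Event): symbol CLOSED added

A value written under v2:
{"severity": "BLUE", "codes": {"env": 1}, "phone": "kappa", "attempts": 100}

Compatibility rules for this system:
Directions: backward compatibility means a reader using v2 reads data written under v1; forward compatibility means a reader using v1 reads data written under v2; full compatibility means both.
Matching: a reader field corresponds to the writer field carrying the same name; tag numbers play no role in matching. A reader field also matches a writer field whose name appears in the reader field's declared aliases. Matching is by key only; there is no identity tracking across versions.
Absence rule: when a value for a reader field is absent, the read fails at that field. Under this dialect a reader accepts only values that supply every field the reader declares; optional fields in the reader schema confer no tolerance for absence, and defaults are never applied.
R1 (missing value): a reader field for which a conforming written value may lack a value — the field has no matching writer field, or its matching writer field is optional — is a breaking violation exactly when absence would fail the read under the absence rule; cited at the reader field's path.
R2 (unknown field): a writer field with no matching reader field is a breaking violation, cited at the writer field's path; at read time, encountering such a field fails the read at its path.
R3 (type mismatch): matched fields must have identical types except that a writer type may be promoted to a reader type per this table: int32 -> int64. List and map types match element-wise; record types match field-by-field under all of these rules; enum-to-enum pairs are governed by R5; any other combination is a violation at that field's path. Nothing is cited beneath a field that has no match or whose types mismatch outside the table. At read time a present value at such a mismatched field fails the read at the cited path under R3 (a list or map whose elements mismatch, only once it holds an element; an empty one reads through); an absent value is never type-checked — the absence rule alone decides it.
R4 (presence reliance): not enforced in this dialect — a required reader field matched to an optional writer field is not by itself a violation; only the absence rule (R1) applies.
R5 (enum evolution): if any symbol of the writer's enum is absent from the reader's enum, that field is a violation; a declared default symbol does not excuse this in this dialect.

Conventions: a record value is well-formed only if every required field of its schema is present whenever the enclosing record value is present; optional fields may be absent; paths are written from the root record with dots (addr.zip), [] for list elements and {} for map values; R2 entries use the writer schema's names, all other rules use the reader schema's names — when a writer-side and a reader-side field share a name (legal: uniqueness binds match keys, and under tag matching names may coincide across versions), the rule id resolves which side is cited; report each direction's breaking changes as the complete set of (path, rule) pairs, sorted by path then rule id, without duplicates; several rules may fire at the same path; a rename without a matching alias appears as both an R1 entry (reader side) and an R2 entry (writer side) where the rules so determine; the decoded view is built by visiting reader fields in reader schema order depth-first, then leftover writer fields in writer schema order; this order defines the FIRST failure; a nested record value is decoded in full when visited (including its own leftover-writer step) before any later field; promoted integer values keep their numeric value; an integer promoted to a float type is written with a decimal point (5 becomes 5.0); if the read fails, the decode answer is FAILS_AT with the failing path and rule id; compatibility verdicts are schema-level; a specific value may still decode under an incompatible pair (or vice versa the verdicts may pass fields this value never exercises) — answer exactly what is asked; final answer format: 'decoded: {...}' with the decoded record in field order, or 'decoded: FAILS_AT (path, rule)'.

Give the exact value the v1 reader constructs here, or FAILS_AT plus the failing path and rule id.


decoded: FAILS_AT (score, R1)

arrows below run writer -> reader for Event
decode (reader v1):
  severity := "BLUE"
  codes := {"env": 1}
  phone := "kappa"
  attempts := 100
  read fails at score under R1 (no fill)
  => FAILS_AT (score, R1)
the other Event changes do not affect what is asked:
  enum Color (field severity in record Event): symbol CLOSED added -> schema-level compatibility only; this Event value's decode is unchanged


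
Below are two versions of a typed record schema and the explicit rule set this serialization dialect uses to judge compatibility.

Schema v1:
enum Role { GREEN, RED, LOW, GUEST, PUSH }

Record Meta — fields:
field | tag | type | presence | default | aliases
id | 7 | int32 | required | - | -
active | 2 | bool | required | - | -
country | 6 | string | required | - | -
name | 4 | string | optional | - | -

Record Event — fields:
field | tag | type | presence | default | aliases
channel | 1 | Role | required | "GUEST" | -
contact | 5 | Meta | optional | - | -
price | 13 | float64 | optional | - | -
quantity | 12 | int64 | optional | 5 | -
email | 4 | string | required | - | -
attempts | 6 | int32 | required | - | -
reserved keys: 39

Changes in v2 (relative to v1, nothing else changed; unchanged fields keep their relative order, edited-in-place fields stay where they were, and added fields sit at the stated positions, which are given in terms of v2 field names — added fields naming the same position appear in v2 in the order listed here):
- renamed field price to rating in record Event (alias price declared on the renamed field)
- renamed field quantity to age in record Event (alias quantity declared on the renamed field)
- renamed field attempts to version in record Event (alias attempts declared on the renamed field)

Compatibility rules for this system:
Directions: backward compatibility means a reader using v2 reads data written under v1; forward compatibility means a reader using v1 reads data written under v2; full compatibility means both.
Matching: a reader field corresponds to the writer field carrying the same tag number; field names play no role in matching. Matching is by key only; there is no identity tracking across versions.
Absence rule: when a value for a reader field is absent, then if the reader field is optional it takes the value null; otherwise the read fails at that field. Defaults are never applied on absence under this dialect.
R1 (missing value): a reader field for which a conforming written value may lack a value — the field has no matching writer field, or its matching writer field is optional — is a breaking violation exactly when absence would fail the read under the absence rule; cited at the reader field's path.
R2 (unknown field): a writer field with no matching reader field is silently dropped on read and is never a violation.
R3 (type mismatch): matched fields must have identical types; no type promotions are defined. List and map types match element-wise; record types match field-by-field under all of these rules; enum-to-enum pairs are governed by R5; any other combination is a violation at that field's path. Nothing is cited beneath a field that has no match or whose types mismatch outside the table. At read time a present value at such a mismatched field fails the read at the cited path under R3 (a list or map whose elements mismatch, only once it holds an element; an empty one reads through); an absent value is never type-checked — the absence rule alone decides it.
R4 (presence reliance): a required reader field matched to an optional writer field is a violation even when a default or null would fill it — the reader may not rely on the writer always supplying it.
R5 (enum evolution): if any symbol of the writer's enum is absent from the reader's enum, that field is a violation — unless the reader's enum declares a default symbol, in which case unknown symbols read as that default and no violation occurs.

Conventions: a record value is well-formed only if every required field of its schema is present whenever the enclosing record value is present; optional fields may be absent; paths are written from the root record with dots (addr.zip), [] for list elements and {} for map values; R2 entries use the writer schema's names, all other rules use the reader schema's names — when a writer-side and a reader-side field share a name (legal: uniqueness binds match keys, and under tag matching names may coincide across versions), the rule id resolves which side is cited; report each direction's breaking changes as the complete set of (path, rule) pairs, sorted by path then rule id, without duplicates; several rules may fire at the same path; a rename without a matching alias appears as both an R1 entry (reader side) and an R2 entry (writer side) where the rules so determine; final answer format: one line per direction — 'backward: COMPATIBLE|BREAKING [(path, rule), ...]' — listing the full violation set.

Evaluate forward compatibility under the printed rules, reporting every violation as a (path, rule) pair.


arrows below run writer -> reader for Event
forward on Event — v1 reading data written by v2:
  channel: paired with writer channel (Role -> Role; writer required)
  contact: paired with writer contact (Meta -> Meta; writer optional)
  price: paired with writer rating (float64 -> float64; writer optional)
  quantity: paired with writer age (int64 -> int64; writer optional)
  email: paired with writer email (string -> string; writer required)
  attempts: paired with writer version (int32 -> int32; writer required)
  contact.id: paired with writer contact.id (int32 -> int32; writer required)
  contact.active: paired with writer contact.active (bool -> bool; writer required)
  contact.country: paired with writer contact.country (string -> string; writer required)
  contact.name: paired with writer contact.name (string -> string; writer optional)
  => forward verdict for Event: COMPATIBLE, no violations
remaining Event differences; none change what is asked:
  renamed field price to rating in record Event (alias price declared on the renamed field) -> inert for the asked Event verdict: nothing fires
  renamed field quantity to age in record Event (alias quantity declared on the renamed field) -> inert for the asked Event verdict: nothing fires
  renamed field attempts to version in record Event (alias attempts declared on the renamed field) -> inert for the asked Event verdict: nothing fires

forward: COMPATIBLE []


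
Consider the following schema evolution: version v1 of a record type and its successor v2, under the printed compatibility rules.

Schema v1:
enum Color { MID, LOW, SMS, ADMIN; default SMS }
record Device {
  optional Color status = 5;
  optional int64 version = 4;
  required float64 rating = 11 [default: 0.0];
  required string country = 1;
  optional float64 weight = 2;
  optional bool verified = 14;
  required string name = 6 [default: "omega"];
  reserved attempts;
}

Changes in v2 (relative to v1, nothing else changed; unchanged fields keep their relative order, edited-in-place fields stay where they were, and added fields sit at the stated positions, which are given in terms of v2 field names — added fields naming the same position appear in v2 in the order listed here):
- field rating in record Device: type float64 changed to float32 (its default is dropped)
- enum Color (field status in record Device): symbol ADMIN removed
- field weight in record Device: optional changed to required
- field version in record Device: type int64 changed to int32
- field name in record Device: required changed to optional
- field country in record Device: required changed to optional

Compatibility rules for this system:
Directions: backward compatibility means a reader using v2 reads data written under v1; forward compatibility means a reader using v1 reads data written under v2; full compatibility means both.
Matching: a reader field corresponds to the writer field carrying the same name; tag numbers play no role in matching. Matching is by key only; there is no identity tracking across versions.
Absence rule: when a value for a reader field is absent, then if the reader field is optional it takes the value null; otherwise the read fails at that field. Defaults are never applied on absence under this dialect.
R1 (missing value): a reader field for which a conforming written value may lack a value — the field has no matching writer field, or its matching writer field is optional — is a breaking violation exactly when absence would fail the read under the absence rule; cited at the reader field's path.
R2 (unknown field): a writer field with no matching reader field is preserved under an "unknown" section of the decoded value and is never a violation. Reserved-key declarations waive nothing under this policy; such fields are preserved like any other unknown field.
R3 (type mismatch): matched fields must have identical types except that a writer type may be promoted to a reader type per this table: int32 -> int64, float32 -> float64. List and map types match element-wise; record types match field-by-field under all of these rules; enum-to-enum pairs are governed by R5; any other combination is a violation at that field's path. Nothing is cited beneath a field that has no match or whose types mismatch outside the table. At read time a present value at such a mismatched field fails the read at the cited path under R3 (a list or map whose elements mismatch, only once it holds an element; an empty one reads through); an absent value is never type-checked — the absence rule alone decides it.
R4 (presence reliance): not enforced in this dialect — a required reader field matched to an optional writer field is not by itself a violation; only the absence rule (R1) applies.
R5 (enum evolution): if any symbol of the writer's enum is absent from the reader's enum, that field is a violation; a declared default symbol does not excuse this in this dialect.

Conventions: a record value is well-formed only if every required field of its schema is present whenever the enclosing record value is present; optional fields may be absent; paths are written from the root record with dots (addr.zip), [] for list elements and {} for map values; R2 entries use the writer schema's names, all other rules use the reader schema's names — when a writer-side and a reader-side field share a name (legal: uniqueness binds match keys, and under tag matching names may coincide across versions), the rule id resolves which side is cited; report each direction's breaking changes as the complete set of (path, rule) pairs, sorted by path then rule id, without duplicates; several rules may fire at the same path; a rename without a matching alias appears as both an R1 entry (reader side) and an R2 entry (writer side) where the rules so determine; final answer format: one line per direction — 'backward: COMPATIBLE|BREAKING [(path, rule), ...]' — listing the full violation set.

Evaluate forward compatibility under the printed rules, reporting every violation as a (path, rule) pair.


in Device below, arrows point writer -> reader
forward for Device (reader v1, writer v2):
  status <- status (Color -> Color, writer optional)
  version <- version (int32 -> int64, writer optional)
  rating <- rating (float32 -> float64, writer required)
  country <- country (string -> string, writer optional)
  weight <- weight (float64 -> float64, writer required)
  verified <- verified (bool -> bool, writer optional)
  name <- name (string -> string, writer optional)
  breaking: (country, R1)
  breaking: (name, R1)
  => forward verdict for Device: BREAKING, 2 violation(s)
diffs on Device not affecting the asked answer:
  field rating in record Device: type float64 changed to float32 (its default is dropped) -> fires only in the backward direction of Device, which is not asked here
  enum Color (field status in record Device): symbol ADMIN removed -> fires only in the backward direction of Device, which is not asked here
  field weight in record Device: optional changed to required -> fires only in the backward direction of Device, which is not asked here
  field version in record Device: type int64 changed to int32 -> fires only in the backward direction of Device, which is not asked here

forward: BREAKING [(country, R1), (name, R1)]


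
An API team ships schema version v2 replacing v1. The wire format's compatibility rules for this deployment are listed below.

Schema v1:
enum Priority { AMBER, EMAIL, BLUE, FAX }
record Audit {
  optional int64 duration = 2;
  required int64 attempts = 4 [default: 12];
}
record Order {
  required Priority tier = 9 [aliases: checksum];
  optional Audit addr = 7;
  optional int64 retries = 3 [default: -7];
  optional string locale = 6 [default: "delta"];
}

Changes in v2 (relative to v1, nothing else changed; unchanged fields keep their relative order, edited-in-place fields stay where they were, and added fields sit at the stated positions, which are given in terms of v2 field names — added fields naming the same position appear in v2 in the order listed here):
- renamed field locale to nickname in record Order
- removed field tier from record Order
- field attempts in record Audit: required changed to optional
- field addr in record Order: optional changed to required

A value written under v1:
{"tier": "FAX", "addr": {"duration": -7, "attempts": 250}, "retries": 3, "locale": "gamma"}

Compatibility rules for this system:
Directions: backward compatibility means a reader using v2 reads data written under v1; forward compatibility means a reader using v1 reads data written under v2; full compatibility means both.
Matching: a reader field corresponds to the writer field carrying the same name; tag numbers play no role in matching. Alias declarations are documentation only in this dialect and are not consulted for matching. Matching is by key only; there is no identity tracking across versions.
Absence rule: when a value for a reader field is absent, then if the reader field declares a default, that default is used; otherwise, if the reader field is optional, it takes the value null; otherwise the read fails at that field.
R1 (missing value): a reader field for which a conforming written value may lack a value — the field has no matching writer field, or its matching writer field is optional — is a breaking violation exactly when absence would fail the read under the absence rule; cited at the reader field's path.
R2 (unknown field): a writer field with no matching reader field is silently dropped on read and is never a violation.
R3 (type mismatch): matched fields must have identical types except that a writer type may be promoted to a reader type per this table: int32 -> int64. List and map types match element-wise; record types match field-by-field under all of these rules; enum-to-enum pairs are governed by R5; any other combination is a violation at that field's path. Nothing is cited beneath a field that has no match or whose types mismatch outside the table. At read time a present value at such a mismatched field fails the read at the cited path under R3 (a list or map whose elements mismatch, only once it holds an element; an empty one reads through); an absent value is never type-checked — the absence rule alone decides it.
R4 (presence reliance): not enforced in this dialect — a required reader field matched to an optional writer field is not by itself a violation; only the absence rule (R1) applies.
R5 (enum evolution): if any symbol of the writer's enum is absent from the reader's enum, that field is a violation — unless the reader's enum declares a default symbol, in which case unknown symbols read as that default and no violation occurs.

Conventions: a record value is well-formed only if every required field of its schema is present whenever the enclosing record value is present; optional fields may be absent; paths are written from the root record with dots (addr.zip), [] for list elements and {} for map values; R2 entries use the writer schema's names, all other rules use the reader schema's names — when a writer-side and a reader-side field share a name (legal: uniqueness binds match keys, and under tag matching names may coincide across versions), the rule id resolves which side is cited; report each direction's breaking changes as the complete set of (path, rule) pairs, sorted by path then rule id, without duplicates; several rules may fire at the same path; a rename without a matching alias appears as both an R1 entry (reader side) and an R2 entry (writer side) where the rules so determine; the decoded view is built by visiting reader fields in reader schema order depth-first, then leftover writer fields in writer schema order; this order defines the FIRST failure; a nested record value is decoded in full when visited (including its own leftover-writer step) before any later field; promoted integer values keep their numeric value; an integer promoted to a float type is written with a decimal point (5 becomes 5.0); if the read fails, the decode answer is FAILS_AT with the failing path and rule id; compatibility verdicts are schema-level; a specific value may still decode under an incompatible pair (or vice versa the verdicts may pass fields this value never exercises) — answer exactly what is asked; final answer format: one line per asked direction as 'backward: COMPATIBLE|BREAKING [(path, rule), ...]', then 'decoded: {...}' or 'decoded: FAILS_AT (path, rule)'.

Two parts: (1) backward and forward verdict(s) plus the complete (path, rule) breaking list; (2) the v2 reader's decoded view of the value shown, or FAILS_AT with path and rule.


each type pair in Order: writer, then reader
checking backward for Order: reader v2 against writer v1:
  addr: Audit -> Audit, writer optional; from addr
  retries: int64 -> int64, writer optional; from retries
  nickname has no writer counterpart
  tier (writer side), unknown to reader
  locale (writer side), unknown to reader
  addr.duration: int64 -> int64, writer optional; from addr.duration
  addr.attempts: int64 -> int64, writer required; from addr.attempts
  violation R1 at addr
  => 1 violation(s): backward is BREAKING for Order
checking forward for Order: reader v1 against writer v2:
  tier has no writer counterpart
  addr: Audit -> Audit, writer required; from addr
  retries: int64 -> int64, writer optional; from retries
  locale has no writer counterpart
  nickname (writer side), unknown to reader
  addr.duration: int64 -> int64, writer optional; from addr.duration
  addr.attempts: int64 -> int64, writer optional; from addr.attempts
  violation R1 at tier
  => 1 violation(s): forward is BREAKING for Order
decode walk for Order under reader schema v2:
  addr.duration := -7
  addr.attempts := 250
  retries := 3
  nickname := "delta" (no value, default fills)
  writer tier: unmatched, discarded
  writer locale: unmatched, discarded
  => decoded: {"addr": {"duration": -7, "attempts": 250}, "retries": 3, "nickname": "delta"}

backward: BREAKING [(addr, R1)]; forward: BREAKING [(tier, R1)]; decoded: {"addr": {"duration": -7, "attempts": 250}, "retries": 3, "nickname": "delta"}
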